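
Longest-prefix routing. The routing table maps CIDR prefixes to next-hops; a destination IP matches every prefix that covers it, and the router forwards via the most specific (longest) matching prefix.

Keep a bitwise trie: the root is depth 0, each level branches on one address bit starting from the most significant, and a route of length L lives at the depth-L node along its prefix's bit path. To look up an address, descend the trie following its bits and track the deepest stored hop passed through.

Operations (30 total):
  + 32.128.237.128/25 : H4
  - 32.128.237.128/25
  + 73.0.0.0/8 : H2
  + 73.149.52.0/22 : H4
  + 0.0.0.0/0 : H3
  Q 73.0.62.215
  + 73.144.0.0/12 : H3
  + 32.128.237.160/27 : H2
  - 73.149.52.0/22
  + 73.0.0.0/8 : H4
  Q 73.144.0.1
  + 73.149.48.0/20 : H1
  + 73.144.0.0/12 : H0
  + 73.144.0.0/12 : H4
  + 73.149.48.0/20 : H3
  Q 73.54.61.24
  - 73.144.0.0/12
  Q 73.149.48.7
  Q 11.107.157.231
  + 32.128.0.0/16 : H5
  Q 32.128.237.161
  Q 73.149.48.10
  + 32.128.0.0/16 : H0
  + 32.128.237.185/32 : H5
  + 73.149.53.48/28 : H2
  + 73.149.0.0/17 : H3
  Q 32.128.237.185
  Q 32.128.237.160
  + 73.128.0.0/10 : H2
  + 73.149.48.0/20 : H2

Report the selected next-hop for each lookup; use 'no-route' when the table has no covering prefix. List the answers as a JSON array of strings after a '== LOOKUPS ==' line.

Process each operation:
  add 32.128.237.128/25 -> H4 at depth 25
  - 32.128.237.128/25 clear@25
  add 73.0.0.0/8 -> H2 at depth 8
  add 73.149.52.0/22 -> H4 at depth 22
  add 0.0.0.0/0 -> H3 at depth 0
  lookup 73.0.62.215: bits 01001001 walk d0:H3→d1:-→d2:-→d3:-→d4:-→d5:-→d6:-→d7:-→d8:H2 -> H2
  add 73.144.0.0/12 -> H3 at depth 12
  add 32.128.237.160/27 -> H2 at depth 27
  - 73.149.52.0/22 clear@22
  add 73.0.0.0/8 -> H4 at depth 8
  lookup 73.144.0.1: bits 0100100110010 walk d0:H3→d1:-→d2:-→d3:-→d4:-→d5:-→d6:-→d7:-→d8:H4→d9:-→d10:-→d11:-→d12:H3→d13:- -> H3
  add 73.149.48.0/20 -> H1 at depth 20
  add 73.144.0.0/12 -> H0 at depth 12
  add 73.144.0.0/12 -> H4 at depth 12
  add 73.149.48.0/20 -> H3 at depth 20
  lookup 73.54.61.24: bits 01001001 walk d0:H3→d1:-→d2:-→d3:-→d4:-→d5:-→d6:-→d7:-→d8:H4 -> H4
  - 73.144.0.0/12 clear@12
  lookup 73.149.48.7: bits 010010011001010100110 walk d0:H3→d1:-→d2:-→d3:-→d4:-→d5:-→d6:-→d7:-→d8:H4→d9:-→d10:-→d11:-→d12:-→d13:-→d14:-→d15:-→d16:-→d17:-→d18:-→d19:-→d20:H3→d21:- -> H3
  lookup 11.107.157.231: bits 00 walk d0:H3→d1:-→d2:- -> H3
  add 32.128.0.0/16 -> H5 at depth 16
  lookup 32.128.237.161: bits 001000001000000011101101101 walk d0:H3→d1:-→d2:-→d3:-→d4:-→d5:-→d6:-→d7:-→d8:-→d9:-→d10:-→d11:-→d12:-→d13:-→d14:-→d15:-→d16:H5→d17:-→d18:-→d19:-→d20:-→d21:-→d22:-→d23:-→d24:-→d25:-→d26:-→d27:H2 -> H2
  lookup 73.149.48.10: bits 010010011001010100110 walk d0:H3→d1:-→d2:-→d3:-→d4:-→d5:-→d6:-→d7:-→d8:H4→d9:-→d10:-→d11:-→d12:-→d13:-→d14:-→d15:-→d16:-→d17:-→d18:-→d19:-→d20:H3→d21:- -> H3
  add 32.128.0.0/16 -> H0 at depth 16
  add 32.128.237.185/32 -> H5 at depth 32
  add 73.149.53.48/28 -> H2 at depth 28
  add 73.149.0.0/17 -> H3 at depth 17
  lookup 32.128.237.185: bits 00100000100000001110110110111001 walk d0:H3→d1:-→d2:-→d3:-→d4:-→d5:-→d6:-→d7:-→d8:-→d9:-→d10:-→d11:-→d12:-→d13:-→d14:-→d15:-→d16:H0→d17:-→d18:-→d19:-→d20:-→d21:-→d22:-→d23:-→d24:-→d25:-→d26:-→d27:H2→d28:-→d29:-→d30:-→d31:-→d32:H5 -> H5
  lookup 32.128.237.160: bits 001000001000000011101101101 walk d0:H3→d1:-→d2:-→d3:-→d4:-→d5:-→d6:-→d7:-→d8:-→d9:-→d10:-→d11:-→d12:-→d13:-→d14:-→d15:-→d16:H0→d17:-→d18:-→d19:-→d20:-→d21:-→d22:-→d23:-→d24:-→d25:-→d26:-→d27:H2 -> H2
  add 73.128.0.0/10 -> H2 at depth 10
  add 73.149.48.0/20 -> H2 at depth 20

== LOOKUPS ==
["H2","H3","H4","H3","H3","H2","H3","H5","H2"]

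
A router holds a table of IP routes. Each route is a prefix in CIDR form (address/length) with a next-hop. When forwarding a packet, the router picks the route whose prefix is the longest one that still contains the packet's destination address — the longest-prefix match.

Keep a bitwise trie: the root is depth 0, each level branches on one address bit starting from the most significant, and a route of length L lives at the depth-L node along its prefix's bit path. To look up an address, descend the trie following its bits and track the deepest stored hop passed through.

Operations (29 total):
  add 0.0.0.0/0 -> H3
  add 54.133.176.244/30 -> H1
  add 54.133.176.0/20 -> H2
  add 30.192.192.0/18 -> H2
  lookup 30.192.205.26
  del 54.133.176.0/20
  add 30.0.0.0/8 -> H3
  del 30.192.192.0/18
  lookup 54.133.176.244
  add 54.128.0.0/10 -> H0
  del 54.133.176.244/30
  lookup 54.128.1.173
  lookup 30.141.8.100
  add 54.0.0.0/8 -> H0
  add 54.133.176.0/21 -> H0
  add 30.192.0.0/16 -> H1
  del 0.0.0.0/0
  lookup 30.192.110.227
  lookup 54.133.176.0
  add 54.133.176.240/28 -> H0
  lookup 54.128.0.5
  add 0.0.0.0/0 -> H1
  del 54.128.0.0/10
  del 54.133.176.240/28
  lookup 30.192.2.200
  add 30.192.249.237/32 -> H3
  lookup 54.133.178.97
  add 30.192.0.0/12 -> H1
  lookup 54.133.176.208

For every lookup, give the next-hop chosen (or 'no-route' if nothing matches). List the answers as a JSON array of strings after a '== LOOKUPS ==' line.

Trace:
  add 0.0.0.0/0 -> H3 at depth 0
  add 54.133.176.244/30 -> H1 at depth 30
  add 54.133.176.0/20 -> H2 at depth 20
  add 30.192.192.0/18 -> H2 at depth 18
  Q 30.192.205.26: descend 000111101100000011 ; hops seen [H3,H2] ; pick H2
  del 54.133.176.0/20 (clear depth 20)
  add 30.0.0.0/8 -> H3 at depth 8
  del 30.192.192.0/18 (clear depth 18)
  Q 54.133.176.244: descend 001101101000010110110000111101 ; hops seen [H3,H1] ; pick H1
  add 54.128.0.0/10 -> H0 at depth 10
  del 54.133.176.244/30 (clear depth 30)
  Q 54.128.1.173: descend 0011011010000 ; hops seen [H3,H0] ; pick H0
  Q 30.141.8.100: descend 000111101 ; hops seen [H3,H3] ; pick H3
  add 54.0.0.0/8 -> H0 at depth 8
  add 54.133.176.0/21 -> H0 at depth 21
  add 30.192.0.0/16 -> H1 at depth 16
  del 0.0.0.0/0 (clear depth 0)
  Q 30.192.110.227: descend 0001111011000000 ; hops seen [H3,H1] ; pick H1
  Q 54.133.176.0: descend 001101101000010110110000 ; hops seen [H0,H0,H0] ; pick H0
  add 54.133.176.240/28 -> H0 at depth 28
  Q 54.128.0.5: descend 0011011010000 ; hops seen [H0,H0] ; pick H0
  add 0.0.0.0/0 -> H1 at depth 0
  del 54.128.0.0/10 (clear depth 10)
  del 54.133.176.240/28 (clear depth 28)
  Q 30.192.2.200: descend 0001111011000000 ; hops seen [H1,H3,H1] ; pick H1
  add 30.192.249.237/32 -> H3 at depth 32
  Q 54.133.178.97: descend 0011011010000101101100 ; hops seen [H1,H0,H0] ; pick H0
  add 30.192.0.0/12 -> H1 at depth 12
  Q 54.133.176.208: descend 00110110100001011011000011 ; hops seen [H1,H0,H0] ; pick H0

== LOOKUPS ==
["H2","H1","H0","H3","H1","H0","H0","H1","H0","H0"]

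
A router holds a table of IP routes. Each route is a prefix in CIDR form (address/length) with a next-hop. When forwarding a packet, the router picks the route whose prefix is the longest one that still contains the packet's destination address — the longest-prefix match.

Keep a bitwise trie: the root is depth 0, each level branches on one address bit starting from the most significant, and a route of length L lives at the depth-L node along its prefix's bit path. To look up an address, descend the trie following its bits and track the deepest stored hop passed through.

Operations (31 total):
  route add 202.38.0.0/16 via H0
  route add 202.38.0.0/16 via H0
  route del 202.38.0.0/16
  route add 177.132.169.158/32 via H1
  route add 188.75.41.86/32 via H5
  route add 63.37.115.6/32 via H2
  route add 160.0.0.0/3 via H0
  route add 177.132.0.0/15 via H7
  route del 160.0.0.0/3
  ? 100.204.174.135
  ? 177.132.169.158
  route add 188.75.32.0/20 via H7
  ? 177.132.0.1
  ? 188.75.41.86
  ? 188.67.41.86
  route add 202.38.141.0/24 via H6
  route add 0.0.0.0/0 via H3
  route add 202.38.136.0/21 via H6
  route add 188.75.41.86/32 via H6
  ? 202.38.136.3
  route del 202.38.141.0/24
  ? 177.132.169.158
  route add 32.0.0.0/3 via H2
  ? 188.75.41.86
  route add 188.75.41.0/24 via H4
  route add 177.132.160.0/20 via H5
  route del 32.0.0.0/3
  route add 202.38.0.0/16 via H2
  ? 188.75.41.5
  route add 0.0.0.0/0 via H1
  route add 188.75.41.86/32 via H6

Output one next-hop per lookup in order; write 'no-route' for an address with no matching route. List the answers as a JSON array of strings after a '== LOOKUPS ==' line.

Trace:
  + 202.38.0.0/16 (H0) depth=16
  + 202.38.0.0/16 (H0) depth=16
  del 202.38.0.0/16 (clear depth 16)
  + 177.132.169.158/32 (H1) depth=32
  + 188.75.41.86/32 (H5) depth=32
  + 63.37.115.6/32 (H2) depth=32
  + 160.0.0.0/3 (H0) depth=3
  + 177.132.0.0/15 (H7) depth=15
  del 160.0.0.0/3 (clear depth 3)
  Q 100.204.174.135: descend 0 ; hops seen [∅] ; pick no-route
  Q 177.132.169.158: descend 10110001100001001010100110011110 ; hops seen [H7,H1] ; pick H1
  + 188.75.32.0/20 (H7) depth=20
  Q 177.132.0.1: descend 1011000110000100 ; hops seen [H7] ; pick H7
  Q 188.75.41.86: descend 10111100010010110010100101010110 ; hops seen [H7,H5] ; pick H5
  Q 188.67.41.86: descend 101111000100 ; hops seen [∅] ; pick no-route
  + 202.38.141.0/24 (H6) depth=24
  + 0.0.0.0/0 (H3) depth=0
  + 202.38.136.0/21 (H6) depth=21
  + 188.75.41.86/32 (H6) depth=32
  Q 202.38.136.3: descend 110010100010011010001 ; hops seen [H3,H6] ; pick H6
  del 202.38.141.0/24 (clear depth 24)
  Q 177.132.169.158: descend 10110001100001001010100110011110 ; hops seen [H3,H7,H1] ; pick H1
  + 32.0.0.0/3 (H2) depth=3
  Q 188.75.41.86: descend 10111100010010110010100101010110 ; hops seen [H3,H7,H6] ; pick H6
  + 188.75.41.0/24 (H4) depth=24
  + 177.132.160.0/20 (H5) depth=20
  del 32.0.0.0/3 (clear depth 3)
  + 202.38.0.0/16 (H2) depth=16
  Q 188.75.41.5: descend 1011110001001011001010010 ; hops seen [H3,H7,H4] ; pick H4
  + 0.0.0.0/0 (H1) depth=0
  + 188.75.41.86/32 (H6) depth=32

== LOOKUPS ==
["no-route","H1","H7","H5","no-route","H6","H1","H6","H4"]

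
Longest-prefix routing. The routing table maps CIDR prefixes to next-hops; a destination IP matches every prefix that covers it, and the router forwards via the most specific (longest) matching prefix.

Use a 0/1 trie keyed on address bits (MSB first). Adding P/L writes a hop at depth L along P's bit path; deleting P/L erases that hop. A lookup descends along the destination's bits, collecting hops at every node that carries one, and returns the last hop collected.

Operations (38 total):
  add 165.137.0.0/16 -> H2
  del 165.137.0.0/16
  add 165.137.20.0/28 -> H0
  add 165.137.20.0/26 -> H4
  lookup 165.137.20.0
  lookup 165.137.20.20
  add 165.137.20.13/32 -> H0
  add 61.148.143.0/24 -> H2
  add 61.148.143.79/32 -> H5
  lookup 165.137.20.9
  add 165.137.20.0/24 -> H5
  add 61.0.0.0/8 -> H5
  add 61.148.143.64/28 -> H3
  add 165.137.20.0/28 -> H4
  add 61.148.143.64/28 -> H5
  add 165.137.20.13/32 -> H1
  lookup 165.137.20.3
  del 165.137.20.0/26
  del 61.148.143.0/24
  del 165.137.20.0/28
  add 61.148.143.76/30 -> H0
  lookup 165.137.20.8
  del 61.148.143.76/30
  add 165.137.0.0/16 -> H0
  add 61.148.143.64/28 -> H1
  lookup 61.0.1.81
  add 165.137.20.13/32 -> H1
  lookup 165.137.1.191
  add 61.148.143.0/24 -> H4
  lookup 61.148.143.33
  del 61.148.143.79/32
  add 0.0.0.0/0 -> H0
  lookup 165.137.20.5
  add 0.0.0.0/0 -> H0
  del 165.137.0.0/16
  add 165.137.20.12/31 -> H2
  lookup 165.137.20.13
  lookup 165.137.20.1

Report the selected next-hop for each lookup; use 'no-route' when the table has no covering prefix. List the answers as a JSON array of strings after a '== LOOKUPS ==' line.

Process each operation:
  + 165.137.0.0/16 (H2) depth=16
  - 165.137.0.0/16 clear@16
  + 165.137.20.0/28 (H0) depth=28
  + 165.137.20.0/26 (H4) depth=26
  lookup 165.137.20.0: bits 1010010110001001000101000000 walk d0:-→d1:-→d2:-→d3:-→d4:-→d5:-→d6:-→d7:-→d8:-→d9:-→d10:-→d11:-→d12:-→d13:-→d14:-→d15:-→d16:-→d17:-→d18:-→d19:-→d20:-→d21:-→d22:-→d23:-→d24:-→d25:-→d26:H4→d27:-→d28:H0 -> H0
  lookup 165.137.20.20: bits 101001011000100100010100000 walk d0:-→d1:-→d2:-→d3:-→d4:-→d5:-→d6:-→d7:-→d8:-→d9:-→d10:-→d11:-→d12:-→d13:-→d14:-→d15:-→d16:-→d17:-→d18:-→d19:-→d20:-→d21:-→d22:-→d23:-→d24:-→d25:-→d26:H4→d27:- -> H4
  + 165.137.20.13/32 (H0) depth=32
  + 61.148.143.0/24 (H2) depth=24
  + 61.148.143.79/32 (H5) depth=32
  lookup 165.137.20.9: bits 10100101100010010001010000001 walk d0:-→d1:-→d2:-→d3:-→d4:-→d5:-→d6:-→d7:-→d8:-→d9:-→d10:-→d11:-→d12:-→d13:-→d14:-→d15:-→d16:-→d17:-→d18:-→d19:-→d20:-→d21:-→d22:-→d23:-→d24:-→d25:-→d26:H4→d27:-→d28:H0→d29:- -> H0
  + 165.137.20.0/24 (H5) depth=24
  + 61.0.0.0/8 (H5) depth=8
  + 61.148.143.64/28 (H3) depth=28
  + 165.137.20.0/28 (H4) depth=28
  + 61.148.143.64/28 (H5) depth=28
  + 165.137.20.13/32 (H1) depth=32
  lookup 165.137.20.3: bits 1010010110001001000101000000 walk d0:-→d1:-→d2:-→d3:-→d4:-→d5:-→d6:-→d7:-→d8:-→d9:-→d10:-→d11:-→d12:-→d13:-→d14:-→d15:-→d16:-→d17:-→d18:-→d19:-→d20:-→d21:-→d22:-→d23:-→d24:H5→d25:-→d26:H4→d27:-→d28:H4 -> H4
  - 165.137.20.0/26 clear@26
  - 61.148.143.0/24 clear@24
  - 165.137.20.0/28 clear@28
  + 61.148.143.76/30 (H0) depth=30
  lookup 165.137.20.8: bits 10100101100010010001010000001 walk d0:-→d1:-→d2:-→d3:-→d4:-→d5:-→d6:-→d7:-→d8:-→d9:-→d10:-→d11:-→d12:-→d13:-→d14:-→d15:-→d16:-→d17:-→d18:-→d19:-→d20:-→d21:-→d22:-→d23:-→d24:H5→d25:-→d26:-→d27:-→d28:-→d29:- -> H5
  - 61.148.143.76/30 clear@30
  + 165.137.0.0/16 (H0) depth=16
  + 61.148.143.64/28 (H1) depth=28
  lookup 61.0.1.81: bits 00111101 walk d0:-→d1:-→d2:-→d3:-→d4:-→d5:-→d6:-→d7:-→d8:H5 -> H5
  + 165.137.20.13/32 (H1) depth=32
  lookup 165.137.1.191: bits 1010010110001001000 walk d0:-→d1:-→d2:-→d3:-→d4:-→d5:-→d6:-→d7:-→d8:-→d9:-→d10:-→d11:-→d12:-→d13:-→d14:-→d15:-→d16:H0→d17:-→d18:-→d19:- -> H0
  + 61.148.143.0/24 (H4) depth=24
  lookup 61.148.143.33: bits 0011110110010100100011110 walk d0:-→d1:-→d2:-→d3:-→d4:-→d5:-→d6:-→d7:-→d8:H5→d9:-→d10:-→d11:-→d12:-→d13:-→d14:-→d15:-→d16:-→d17:-→d18:-→d19:-→d20:-→d21:-→d22:-→d23:-→d24:H4→d25:- -> H4
  - 61.148.143.79/32 clear@32
  + 0.0.0.0/0 (H0) depth=0
  lookup 165.137.20.5: bits 1010010110001001000101000000 walk d0:H0→d1:-→d2:-→d3:-→d4:-→d5:-→d6:-→d7:-→d8:-→d9:-→d10:-→d11:-→d12:-→d13:-→d14:-→d15:-→d16:H0→d17:-→d18:-→d19:-→d20:-→d21:-→d22:-→d23:-→d24:H5→d25:-→d26:-→d27:-→d28:- -> H5
  + 0.0.0.0/0 (H0) depth=0
  - 165.137.0.0/16 clear@16
  + 165.137.20.12/31 (H2) depth=31
  lookup 165.137.20.13: bits 10100101100010010001010000001101 walk d0:H0→d1:-→d2:-→d3:-→d4:-→d5:-→d6:-→d7:-→d8:-→d9:-→d10:-→d11:-→d12:-→d13:-→d14:-→d15:-→d16:-→d17:-→d18:-→d19:-→d20:-→d21:-→d22:-→d23:-→d24:H5→d25:-→d26:-→d27:-→d28:-→d29:-→d30:-→d31:H2→d32:H1 -> H1
  lookup 165.137.20.1: bits 1010010110001001000101000000 walk d0:H0→d1:-→d2:-→d3:-→d4:-→d5:-→d6:-→d7:-→d8:-→d9:-→d10:-→d11:-→d12:-→d13:-→d14:-→d15:-→d16:-→d17:-→d18:-→d19:-→d20:-→d21:-→d22:-→d23:-→d24:H5→d25:-→d26:-→d27:-→d28:- -> H5

== LOOKUPS ==
["H0","H4","H0","H4","H5","H5","H0","H4","H5","H1","H5"]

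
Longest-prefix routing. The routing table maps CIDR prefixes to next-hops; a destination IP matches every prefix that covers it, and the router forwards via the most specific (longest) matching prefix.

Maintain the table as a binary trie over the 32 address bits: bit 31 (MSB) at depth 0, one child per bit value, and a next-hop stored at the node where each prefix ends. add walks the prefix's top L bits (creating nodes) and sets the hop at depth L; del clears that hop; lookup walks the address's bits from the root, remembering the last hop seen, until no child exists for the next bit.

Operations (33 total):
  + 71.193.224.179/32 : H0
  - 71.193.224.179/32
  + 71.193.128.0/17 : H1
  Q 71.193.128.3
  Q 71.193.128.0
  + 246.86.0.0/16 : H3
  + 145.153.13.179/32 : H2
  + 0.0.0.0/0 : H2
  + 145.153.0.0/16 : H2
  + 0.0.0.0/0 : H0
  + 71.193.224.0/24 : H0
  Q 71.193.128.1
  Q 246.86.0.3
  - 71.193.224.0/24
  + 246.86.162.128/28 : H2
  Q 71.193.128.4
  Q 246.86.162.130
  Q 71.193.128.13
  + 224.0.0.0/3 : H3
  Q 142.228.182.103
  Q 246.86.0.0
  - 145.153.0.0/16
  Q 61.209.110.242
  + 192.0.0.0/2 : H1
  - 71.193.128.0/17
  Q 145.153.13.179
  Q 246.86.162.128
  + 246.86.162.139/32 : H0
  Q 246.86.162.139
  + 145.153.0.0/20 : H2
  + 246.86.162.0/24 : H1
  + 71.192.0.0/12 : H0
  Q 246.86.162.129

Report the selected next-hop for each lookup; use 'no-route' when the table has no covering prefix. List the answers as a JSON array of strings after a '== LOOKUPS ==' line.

Trace:
  + 71.193.224.179/32 (H0) depth=32
  del 71.193.224.179/32 (clear depth 32)
  + 71.193.128.0/17 (H1) depth=17
  Q 71.193.128.3: descend 01000111110000011 ; hops seen [H1] ; pick H1
  Q 71.193.128.0: descend 01000111110000011 ; hops seen [H1] ; pick H1
  + 246.86.0.0/16 (H3) depth=16
  + 145.153.13.179/32 (H2) depth=32
  + 0.0.0.0/0 (H2) depth=0
  + 145.153.0.0/16 (H2) depth=16
  + 0.0.0.0/0 (H0) depth=0
  + 71.193.224.0/24 (H0) depth=24
  Q 71.193.128.1: descend 01000111110000011 ; hops seen [H0,H1] ; pick H1
  Q 246.86.0.3: descend 1111011001010110 ; hops seen [H0,H3] ; pick H3
  del 71.193.224.0/24 (clear depth 24)
  + 246.86.162.128/28 (H2) depth=28
  Q 71.193.128.4: descend 01000111110000011 ; hops seen [H0,H1] ; pick H1
  Q 246.86.162.130: descend 1111011001010110101000101000 ; hops seen [H0,H3,H2] ; pick H2
  Q 71.193.128.13: descend 01000111110000011 ; hops seen [H0,H1] ; pick H1
  + 224.0.0.0/3 (H3) depth=3
  Q 142.228.182.103: descend 100 ; hops seen [H0] ; pick H0
  Q 246.86.0.0: descend 1111011001010110 ; hops seen [H0,H3,H3] ; pick H3
  del 145.153.0.0/16 (clear depth 16)
  Q 61.209.110.242: descend 0 ; hops seen [H0] ; pick H0
  + 192.0.0.0/2 (H1) depth=2
  del 71.193.128.0/17 (clear depth 17)
  Q 145.153.13.179: descend 10010001100110010000110110110011 ; hops seen [H0,H2] ; pick H2
  Q 246.86.162.128: descend 1111011001010110101000101000 ; hops seen [H0,H1,H3,H3,H2] ; pick H2
  + 246.86.162.139/32 (H0) depth=32
  Q 246.86.162.139: descend 11110110010101101010001010001011 ; hops seen [H0,H1,H3,H3,H2,H0] ; pick H0
  + 145.153.0.0/20 (H2) depth=20
  + 246.86.162.0/24 (H1) depth=24
  + 71.192.0.0/12 (H0) depth=12
  Q 246.86.162.129: descend 1111011001010110101000101000 ; hops seen [H0,H1,H3,H3,H1,H2] ; pick H2

== LOOKUPS ==
["H1","H1","H1","H3","H1","H2","H1","H0","H3","H0","H2","H2","H0","H2"]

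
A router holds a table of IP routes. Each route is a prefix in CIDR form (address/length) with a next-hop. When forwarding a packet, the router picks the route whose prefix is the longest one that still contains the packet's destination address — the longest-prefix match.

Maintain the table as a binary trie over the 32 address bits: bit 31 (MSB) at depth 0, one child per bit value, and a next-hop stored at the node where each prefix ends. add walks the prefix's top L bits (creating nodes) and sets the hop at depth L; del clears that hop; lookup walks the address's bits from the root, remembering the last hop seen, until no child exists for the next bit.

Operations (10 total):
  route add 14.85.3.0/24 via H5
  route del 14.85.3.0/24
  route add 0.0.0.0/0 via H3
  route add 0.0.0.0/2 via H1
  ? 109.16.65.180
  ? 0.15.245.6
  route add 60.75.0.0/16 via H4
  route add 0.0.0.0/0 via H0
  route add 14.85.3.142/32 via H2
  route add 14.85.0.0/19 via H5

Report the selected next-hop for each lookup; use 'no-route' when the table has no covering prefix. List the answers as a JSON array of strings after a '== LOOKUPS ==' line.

Trace:
  add 14.85.3.0/24 -> H5 at depth 24
  - 14.85.3.0/24 clear@24
  add 0.0.0.0/0 -> H3 at depth 0
  add 0.0.0.0/2 -> H1 at depth 2
  ? 109.16.65.180  path d0:H3→d1:-  best=H3
  ? 0.15.245.6  path d0:H3→d1:-→d2:H1→d3:-→d4:-  best=H1
  add 60.75.0.0/16 -> H4 at depth 16
  add 0.0.0.0/0 -> H0 at depth 0
  add 14.85.3.142/32 -> H2 at depth 32
  add 14.85.0.0/19 -> H5 at depth 19

== LOOKUPS ==
["H3","H1"]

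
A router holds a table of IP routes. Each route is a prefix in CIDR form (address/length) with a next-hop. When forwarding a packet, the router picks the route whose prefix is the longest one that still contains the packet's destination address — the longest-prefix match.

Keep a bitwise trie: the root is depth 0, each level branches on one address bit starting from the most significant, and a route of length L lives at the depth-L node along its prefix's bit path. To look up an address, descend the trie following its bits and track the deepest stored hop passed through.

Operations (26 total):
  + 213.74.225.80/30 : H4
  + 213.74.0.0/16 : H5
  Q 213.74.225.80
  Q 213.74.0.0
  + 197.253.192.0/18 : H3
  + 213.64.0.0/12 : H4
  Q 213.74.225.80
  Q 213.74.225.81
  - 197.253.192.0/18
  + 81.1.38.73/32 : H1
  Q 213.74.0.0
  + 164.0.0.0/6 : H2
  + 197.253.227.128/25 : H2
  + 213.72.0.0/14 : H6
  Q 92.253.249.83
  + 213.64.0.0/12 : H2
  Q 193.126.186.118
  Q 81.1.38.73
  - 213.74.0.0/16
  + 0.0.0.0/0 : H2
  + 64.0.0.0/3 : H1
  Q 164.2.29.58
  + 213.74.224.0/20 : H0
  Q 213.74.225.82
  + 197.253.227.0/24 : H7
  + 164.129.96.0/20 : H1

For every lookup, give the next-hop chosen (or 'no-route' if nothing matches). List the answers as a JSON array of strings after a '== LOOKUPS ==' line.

Process each operation:
  add 213.74.225.80/30 -> H4 at depth 30
  add 213.74.0.0/16 -> H5 at depth 16
  ? 213.74.225.80  path d0:-→d1:-→d2:-→d3:-→d4:-→d5:-→d6:-→d7:-→d8:-→d9:-→d10:-→d11:-→d12:-→d13:-→d14:-→d15:-→d16:H5→d17:-→d18:-→d19:-→d20:-→d21:-→d22:-→d23:-→d24:-→d25:-→d26:-→d27:-→d28:-→d29:-→d30:H4  best=H4
  ? 213.74.0.0  path d0:-→d1:-→d2:-→d3:-→d4:-→d5:-→d6:-→d7:-→d8:-→d9:-→d10:-→d11:-→d12:-→d13:-→d14:-→d15:-→d16:H5  best=H5
  add 197.253.192.0/18 -> H3 at depth 18
  add 213.64.0.0/12 -> H4 at depth 12
  ? 213.74.225.80  path d0:-→d1:-→d2:-→d3:-→d4:-→d5:-→d6:-→d7:-→d8:-→d9:-→d10:-→d11:-→d12:H4→d13:-→d14:-→d15:-→d16:H5→d17:-→d18:-→d19:-→d20:-→d21:-→d22:-→d23:-→d24:-→d25:-→d26:-→d27:-→d28:-→d29:-→d30:H4  best=H4
  ? 213.74.225.81  path d0:-→d1:-→d2:-→d3:-→d4:-→d5:-→d6:-→d7:-→d8:-→d9:-→d10:-→d11:-→d12:H4→d13:-→d14:-→d15:-→d16:H5→d17:-→d18:-→d19:-→d20:-→d21:-→d22:-→d23:-→d24:-→d25:-→d26:-→d27:-→d28:-→d29:-→d30:H4  best=H4
  - 197.253.192.0/18 clear@18
  add 81.1.38.73/32 -> H1 at depth 32
  ? 213.74.0.0  path d0:-→d1:-→d2:-→d3:-→d4:-→d5:-→d6:-→d7:-→d8:-→d9:-→d10:-→d11:-→d12:H4→d13:-→d14:-→d15:-→d16:H5  best=H5
  add 164.0.0.0/6 -> H2 at depth 6
  add 197.253.227.128/25 -> H2 at depth 25
  add 213.72.0.0/14 -> H6 at depth 14
  ? 92.253.249.83  path d0:-→d1:-→d2:-→d3:-→d4:-  best=no-route
  add 213.64.0.0/12 -> H2 at depth 12
  ? 193.126.186.118  path d0:-→d1:-→d2:-→d3:-→d4:-→d5:-  best=no-route
  ? 81.1.38.73  path d0:-→d1:-→d2:-→d3:-→d4:-→d5:-→d6:-→d7:-→d8:-→d9:-→d10:-→d11:-→d12:-→d13:-→d14:-→d15:-→d16:-→d17:-→d18:-→d19:-→d20:-→d21:-→d22:-→d23:-→d24:-→d25:-→d26:-→d27:-→d28:-→d29:-→d30:-→d31:-→d32:H1  best=H1
  - 213.74.0.0/16 clear@16
  add 0.0.0.0/0 -> H2 at depth 0
  add 64.0.0.0/3 -> H1 at depth 3
  ? 164.2.29.58  path d0:H2→d1:-→d2:-→d3:-→d4:-→d5:-→d6:H2  best=H2
  add 213.74.224.0/20 -> H0 at depth 20
  ? 213.74.225.82  path d0:H2→d1:-→d2:-→d3:-→d4:-→d5:-→d6:-→d7:-→d8:-→d9:-→d10:-→d11:-→d12:H2→d13:-→d14:H6→d15:-→d16:-→d17:-→d18:-→d19:-→d20:H0→d21:-→d22:-→d23:-→d24:-→d25:-→d26:-→d27:-→d28:-→d29:-→d30:H4  best=H4
  add 197.253.227.0/24 -> H7 at depth 24
  add 164.129.96.0/20 -> H1 at depth 20

== LOOKUPS ==
["H4","H5","H4","H4","H5","no-route","no-route","H1","H2","H4"]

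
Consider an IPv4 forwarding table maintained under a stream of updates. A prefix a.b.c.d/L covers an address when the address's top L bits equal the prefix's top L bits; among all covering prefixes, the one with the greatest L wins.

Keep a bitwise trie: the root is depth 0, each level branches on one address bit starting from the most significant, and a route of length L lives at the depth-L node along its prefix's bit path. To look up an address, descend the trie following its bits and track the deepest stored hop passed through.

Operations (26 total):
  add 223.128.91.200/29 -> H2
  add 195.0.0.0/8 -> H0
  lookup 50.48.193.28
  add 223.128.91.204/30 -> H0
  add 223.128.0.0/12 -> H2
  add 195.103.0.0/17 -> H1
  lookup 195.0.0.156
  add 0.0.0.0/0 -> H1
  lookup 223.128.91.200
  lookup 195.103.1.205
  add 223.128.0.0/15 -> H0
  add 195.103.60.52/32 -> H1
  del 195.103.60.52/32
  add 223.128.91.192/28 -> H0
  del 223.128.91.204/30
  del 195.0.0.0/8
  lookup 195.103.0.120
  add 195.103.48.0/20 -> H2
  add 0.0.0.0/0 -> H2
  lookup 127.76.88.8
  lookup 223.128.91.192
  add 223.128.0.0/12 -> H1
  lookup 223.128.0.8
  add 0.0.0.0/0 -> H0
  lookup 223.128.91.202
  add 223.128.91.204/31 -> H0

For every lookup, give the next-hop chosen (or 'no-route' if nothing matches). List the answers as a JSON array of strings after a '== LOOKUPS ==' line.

Apply in order:
  add 223.128.91.200/29 -> H2 at depth 29
  add 195.0.0.0/8 -> H0 at depth 8
  lookup 50.48.193.28: bits ε walk d0:- -> no-route
  add 223.128.91.204/30 -> H0 at depth 30
  add 223.128.0.0/12 -> H2 at depth 12
  add 195.103.0.0/17 -> H1 at depth 17
  lookup 195.0.0.156: bits 110000110 walk d0:-→d1:-→d2:-→d3:-→d4:-→d5:-→d6:-→d7:-→d8:H0→d9:- -> H0
  add 0.0.0.0/0 -> H1 at depth 0
  lookup 223.128.91.200: bits 11011111100000000101101111001 walk d0:H1→d1:-→d2:-→d3:-→d4:-→d5:-→d6:-→d7:-→d8:-→d9:-→d10:-→d11:-→d12:H2→d13:-→d14:-→d15:-→d16:-→d17:-→d18:-→d19:-→d20:-→d21:-→d22:-→d23:-→d24:-→d25:-→d26:-→d27:-→d28:-→d29:H2 -> H2
  lookup 195.103.1.205: bits 11000011011001110 walk d0:H1→d1:-→d2:-→d3:-→d4:-→d5:-→d6:-→d7:-→d8:H0→d9:-→d10:-→d11:-→d12:-→d13:-→d14:-→d15:-→d16:-→d17:H1 -> H1
  add 223.128.0.0/15 -> H0 at depth 15
  add 195.103.60.52/32 -> H1 at depth 32
  - 195.103.60.52/32 clear@32
  add 223.128.91.192/28 -> H0 at depth 28
  - 223.128.91.204/30 clear@30
  - 195.0.0.0/8 clear@8
  lookup 195.103.0.120: bits 110000110110011100 walk d0:H1→d1:-→d2:-→d3:-→d4:-→d5:-→d6:-→d7:-→d8:-→d9:-→d10:-→d11:-→d12:-→d13:-→d14:-→d15:-→d16:-→d17:H1→d18:- -> H1
  add 195.103.48.0/20 -> H2 at depth 20
  add 0.0.0.0/0 -> H2 at depth 0
  lookup 127.76.88.8: bits ε walk d0:H2 -> H2
  lookup 223.128.91.192: bits 1101111110000000010110111100 walk d0:H2→d1:-→d2:-→d3:-→d4:-→d5:-→d6:-→d7:-→d8:-→d9:-→d10:-→d11:-→d12:H2→d13:-→d14:-→d15:H0→d16:-→d17:-→d18:-→d19:-→d20:-→d21:-→d22:-→d23:-→d24:-→d25:-→d26:-→d27:-→d28:H0 -> H0
  add 223.128.0.0/12 -> H1 at depth 12
  lookup 223.128.0.8: bits 11011111100000000 walk d0:H2→d1:-→d2:-→d3:-→d4:-→d5:-→d6:-→d7:-→d8:-→d9:-→d10:-→d11:-→d12:H1→d13:-→d14:-→d15:H0→d16:-→d17:- -> H0
  add 0.0.0.0/0 -> H0 at depth 0
  lookup 223.128.91.202: bits 11011111100000000101101111001 walk d0:H0→d1:-→d2:-→d3:-→d4:-→d5:-→d6:-→d7:-→d8:-→d9:-→d10:-→d11:-→d12:H1→d13:-→d14:-→d15:H0→d16:-→d17:-→d18:-→d19:-→d20:-→d21:-→d22:-→d23:-→d24:-→d25:-→d26:-→d27:-→d28:H0→d29:H2 -> H2
  add 223.128.91.204/31 -> H0 at depth 31

== LOOKUPS ==
["no-route","H0","H2","H1","H1","H2","H0","H0","H2"]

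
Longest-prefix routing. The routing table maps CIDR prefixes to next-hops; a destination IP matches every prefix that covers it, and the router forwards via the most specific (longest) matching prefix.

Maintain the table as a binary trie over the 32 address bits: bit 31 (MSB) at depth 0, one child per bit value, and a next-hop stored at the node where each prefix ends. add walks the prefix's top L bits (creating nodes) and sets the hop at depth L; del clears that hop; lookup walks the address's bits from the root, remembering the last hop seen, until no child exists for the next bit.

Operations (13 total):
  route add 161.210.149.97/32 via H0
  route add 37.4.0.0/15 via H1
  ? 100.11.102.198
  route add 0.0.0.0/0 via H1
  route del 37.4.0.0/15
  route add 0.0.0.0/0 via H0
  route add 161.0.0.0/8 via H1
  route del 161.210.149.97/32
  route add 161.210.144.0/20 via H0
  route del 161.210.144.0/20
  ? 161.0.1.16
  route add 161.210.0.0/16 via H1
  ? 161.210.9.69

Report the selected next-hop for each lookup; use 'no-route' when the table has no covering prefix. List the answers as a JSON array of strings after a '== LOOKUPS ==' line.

Trace:
  + 161.210.149.97/32 (H0) depth=32
  + 37.4.0.0/15 (H1) depth=15
  Q 100.11.102.198: descend 0 ; hops seen [∅] ; pick no-route
  + 0.0.0.0/0 (H1) depth=0
  - 37.4.0.0/15 clear@15
  + 0.0.0.0/0 (H0) depth=0
  + 161.0.0.0/8 (H1) depth=8
  - 161.210.149.97/32 clear@32
  + 161.210.144.0/20 (H0) depth=20
  - 161.210.144.0/20 clear@20
  Q 161.0.1.16: descend 10100001 ; hops seen [H0,H1] ; pick H1
  + 161.210.0.0/16 (H1) depth=16
  Q 161.210.9.69: descend 1010000111010010 ; hops seen [H0,H1,H1] ; pick H1

== LOOKUPS ==
["no-route","H1","H1"]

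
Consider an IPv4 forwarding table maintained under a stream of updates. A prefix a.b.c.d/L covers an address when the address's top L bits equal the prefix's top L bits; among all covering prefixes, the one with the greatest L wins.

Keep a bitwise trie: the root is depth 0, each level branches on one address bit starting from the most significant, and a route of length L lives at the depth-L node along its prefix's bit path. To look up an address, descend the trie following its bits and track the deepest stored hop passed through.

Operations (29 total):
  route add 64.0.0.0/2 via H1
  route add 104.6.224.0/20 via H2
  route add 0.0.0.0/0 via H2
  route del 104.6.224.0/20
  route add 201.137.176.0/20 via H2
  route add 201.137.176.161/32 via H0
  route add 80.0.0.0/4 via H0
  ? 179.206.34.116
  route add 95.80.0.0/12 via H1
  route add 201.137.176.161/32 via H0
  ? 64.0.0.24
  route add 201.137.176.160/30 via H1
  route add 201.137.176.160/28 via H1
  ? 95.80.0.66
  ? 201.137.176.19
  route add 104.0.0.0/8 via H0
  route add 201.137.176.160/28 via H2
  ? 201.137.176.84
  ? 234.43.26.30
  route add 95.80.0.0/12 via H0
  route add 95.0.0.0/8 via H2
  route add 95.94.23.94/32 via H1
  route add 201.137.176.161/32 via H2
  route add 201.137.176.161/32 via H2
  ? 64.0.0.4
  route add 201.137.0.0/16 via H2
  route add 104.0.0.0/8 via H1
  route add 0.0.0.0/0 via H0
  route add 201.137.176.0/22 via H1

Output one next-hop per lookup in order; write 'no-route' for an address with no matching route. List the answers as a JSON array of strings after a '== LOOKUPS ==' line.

Process each operation:
  + 64.0.0.0/2 (H1) depth=2
  + 104.6.224.0/20 (H2) depth=20
  + 0.0.0.0/0 (H2) depth=0
  del 104.6.224.0/20 (clear depth 20)
  + 201.137.176.0/20 (H2) depth=20
  + 201.137.176.161/32 (H0) depth=32
  + 80.0.0.0/4 (H0) depth=4
  Q 179.206.34.116: descend 1 ; hops seen [H2] ; pick H2
  + 95.80.0.0/12 (H1) depth=12
  + 201.137.176.161/32 (H0) depth=32
  Q 64.0.0.24: descend 010 ; hops seen [H2,H1] ; pick H1
  + 201.137.176.160/30 (H1) depth=30
  + 201.137.176.160/28 (H1) depth=28
  Q 95.80.0.66: descend 010111110101 ; hops seen [H2,H1,H0,H1] ; pick H1
  Q 201.137.176.19: descend 110010011000100110110000 ; hops seen [H2,H2] ; pick H2
  + 104.0.0.0/8 (H0) depth=8
  + 201.137.176.160/28 (H2) depth=28
  Q 201.137.176.84: descend 110010011000100110110000 ; hops seen [H2,H2] ; pick H2
  Q 234.43.26.30: descend 11 ; hops seen [H2] ; pick H2
  + 95.80.0.0/12 (H0) depth=12
  + 95.0.0.0/8 (H2) depth=8
  + 95.94.23.94/32 (H1) depth=32
  + 201.137.176.161/32 (H2) depth=32
  + 201.137.176.161/32 (H2) depth=32
  Q 64.0.0.4: descend 010 ; hops seen [H2,H1] ; pick H1
  + 201.137.0.0/16 (H2) depth=16
  + 104.0.0.0/8 (H1) depth=8
  + 0.0.0.0/0 (H0) depth=0
  + 201.137.176.0/22 (H1) depth=22

== LOOKUPS ==
["H2","H1","H1","H2","H2","H2","H1"]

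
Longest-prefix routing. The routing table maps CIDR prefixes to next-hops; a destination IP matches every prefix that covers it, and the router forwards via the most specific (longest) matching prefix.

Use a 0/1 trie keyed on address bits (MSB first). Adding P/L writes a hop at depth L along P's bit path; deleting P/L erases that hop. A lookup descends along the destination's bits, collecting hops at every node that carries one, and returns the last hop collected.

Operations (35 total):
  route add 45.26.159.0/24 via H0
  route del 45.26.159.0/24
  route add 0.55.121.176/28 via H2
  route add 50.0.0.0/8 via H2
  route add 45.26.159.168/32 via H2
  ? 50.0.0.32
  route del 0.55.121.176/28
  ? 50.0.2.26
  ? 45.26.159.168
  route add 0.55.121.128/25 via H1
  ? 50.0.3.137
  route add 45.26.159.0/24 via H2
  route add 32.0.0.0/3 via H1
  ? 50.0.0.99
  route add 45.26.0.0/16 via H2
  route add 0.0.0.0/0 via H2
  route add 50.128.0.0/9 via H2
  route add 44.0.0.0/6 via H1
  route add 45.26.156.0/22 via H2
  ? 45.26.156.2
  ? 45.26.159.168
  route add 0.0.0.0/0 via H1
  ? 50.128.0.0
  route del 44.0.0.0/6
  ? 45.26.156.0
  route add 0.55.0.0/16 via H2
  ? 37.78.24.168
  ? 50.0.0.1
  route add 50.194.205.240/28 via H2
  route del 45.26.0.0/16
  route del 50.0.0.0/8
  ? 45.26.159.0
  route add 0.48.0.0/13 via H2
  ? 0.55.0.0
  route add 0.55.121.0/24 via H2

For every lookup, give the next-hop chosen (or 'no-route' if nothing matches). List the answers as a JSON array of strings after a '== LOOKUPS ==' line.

Apply in order:
  + 45.26.159.0/24 (H0) depth=24
  del 45.26.159.0/24 (clear depth 24)
  + 0.55.121.176/28 (H2) depth=28
  + 50.0.0.0/8 (H2) depth=8
  + 45.26.159.168/32 (H2) depth=32
  ? 50.0.0.32  path d0:-→d1:-→d2:-→d3:-→d4:-→d5:-→d6:-→d7:-→d8:H2  best=H2
  del 0.55.121.176/28 (clear depth 28)
  ? 50.0.2.26  path d0:-→d1:-→d2:-→d3:-→d4:-→d5:-→d6:-→d7:-→d8:H2  best=H2
  ? 45.26.159.168  path d0:-→d1:-→d2:-→d3:-→d4:-→d5:-→d6:-→d7:-→d8:-→d9:-→d10:-→d11:-→d12:-→d13:-→d14:-→d15:-→d16:-→d17:-→d18:-→d19:-→d20:-→d21:-→d22:-→d23:-→d24:-→d25:-→d26:-→d27:-→d28:-→d29:-→d30:-→d31:-→d32:H2  best=H2
  + 0.55.121.128/25 (H1) depth=25
  ? 50.0.3.137  path d0:-→d1:-→d2:-→d3:-→d4:-→d5:-→d6:-→d7:-→d8:H2  best=H2
  + 45.26.159.0/24 (H2) depth=24
  + 32.0.0.0/3 (H1) depth=3
  ? 50.0.0.99  path d0:-→d1:-→d2:-→d3:H1→d4:-→d5:-→d6:-→d7:-→d8:H2  best=H2
  + 45.26.0.0/16 (H2) depth=16
  + 0.0.0.0/0 (H2) depth=0
  + 50.128.0.0/9 (H2) depth=9
  + 44.0.0.0/6 (H1) depth=6
  + 45.26.156.0/22 (H2) depth=22
  ? 45.26.156.2  path d0:H2→d1:-→d2:-→d3:H1→d4:-→d5:-→d6:H1→d7:-→d8:-→d9:-→d10:-→d11:-→d12:-→d13:-→d14:-→d15:-→d16:H2→d17:-→d18:-→d19:-→d20:-→d21:-→d22:H2  best=H2
  ? 45.26.159.168  path d0:H2→d1:-→d2:-→d3:H1→d4:-→d5:-→d6:H1→d7:-→d8:-→d9:-→d10:-→d11:-→d12:-→d13:-→d14:-→d15:-→d16:H2→d17:-→d18:-→d19:-→d20:-→d21:-→d22:H2→d23:-→d24:H2→d25:-→d26:-→d27:-→d28:-→d29:-→d30:-→d31:-→d32:H2  best=H2
  + 0.0.0.0/0 (H1) depth=0
  ? 50.128.0.0  path d0:H1→d1:-→d2:-→d3:H1→d4:-→d5:-→d6:-→d7:-→d8:H2→d9:H2  best=H2
  del 44.0.0.0/6 (clear depth 6)
  ? 45.26.156.0  path d0:H1→d1:-→d2:-→d3:H1→d4:-→d5:-→d6:-→d7:-→d8:-→d9:-→d10:-→d11:-→d12:-→d13:-→d14:-→d15:-→d16:H2→d17:-→d18:-→d19:-→d20:-→d21:-→d22:H2  best=H2
  + 0.55.0.0/16 (H2) depth=16
  ? 37.78.24.168  path d0:H1→d1:-→d2:-→d3:H1→d4:-  best=H1
  ? 50.0.0.1  path d0:H1→d1:-→d2:-→d3:H1→d4:-→d5:-→d6:-→d7:-→d8:H2  best=H2
  + 50.194.205.240/28 (H2) depth=28
  del 45.26.0.0/16 (clear depth 16)
  del 50.0.0.0/8 (clear depth 8)
  ? 45.26.159.0  path d0:H1→d1:-→d2:-→d3:H1→d4:-→d5:-→d6:-→d7:-→d8:-→d9:-→d10:-→d11:-→d12:-→d13:-→d14:-→d15:-→d16:-→d17:-→d18:-→d19:-→d20:-→d21:-→d22:H2→d23:-→d24:H2  best=H2
  + 0.48.0.0/13 (H2) depth=13
  ? 0.55.0.0  path d0:H1→d1:-→d2:-→d3:-→d4:-→d5:-→d6:-→d7:-→d8:-→d9:-→d10:-→d11:-→d12:-→d13:H2→d14:-→d15:-→d16:H2→d17:-  best=H2
  + 0.55.121.0/24 (H2) depth=24

== LOOKUPS ==
["H2","H2","H2","H2","H2","H2","H2","H2","H2","H1","H2","H2","H2"]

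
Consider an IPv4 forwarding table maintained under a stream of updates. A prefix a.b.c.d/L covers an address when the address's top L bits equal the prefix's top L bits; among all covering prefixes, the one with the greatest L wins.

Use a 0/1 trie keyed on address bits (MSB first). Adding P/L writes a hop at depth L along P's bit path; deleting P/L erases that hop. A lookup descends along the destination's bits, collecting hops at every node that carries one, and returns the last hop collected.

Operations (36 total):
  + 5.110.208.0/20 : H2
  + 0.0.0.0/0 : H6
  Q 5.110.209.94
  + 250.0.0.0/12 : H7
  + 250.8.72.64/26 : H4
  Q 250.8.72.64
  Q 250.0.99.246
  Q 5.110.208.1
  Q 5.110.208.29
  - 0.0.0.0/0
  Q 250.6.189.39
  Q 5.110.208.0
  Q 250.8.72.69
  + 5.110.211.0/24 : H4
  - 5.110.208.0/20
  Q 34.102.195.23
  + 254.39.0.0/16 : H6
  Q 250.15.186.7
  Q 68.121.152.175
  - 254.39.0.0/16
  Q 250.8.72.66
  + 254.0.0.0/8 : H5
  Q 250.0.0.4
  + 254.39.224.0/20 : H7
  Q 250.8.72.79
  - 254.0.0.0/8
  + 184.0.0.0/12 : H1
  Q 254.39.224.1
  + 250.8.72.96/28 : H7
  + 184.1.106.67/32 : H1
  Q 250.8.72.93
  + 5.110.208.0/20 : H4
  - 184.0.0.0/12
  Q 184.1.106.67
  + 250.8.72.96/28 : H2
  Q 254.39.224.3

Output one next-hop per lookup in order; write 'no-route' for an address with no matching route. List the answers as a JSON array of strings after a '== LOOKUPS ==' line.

Process each operation:
  add 5.110.208.0/20 -> H2 at depth 20
  add 0.0.0.0/0 -> H6 at depth 0
  lookup 5.110.209.94: bits 00000101011011101101 walk d0:H6→d1:-→d2:-→d3:-→d4:-→d5:-→d6:-→d7:-→d8:-→d9:-→d10:-→d11:-→d12:-→d13:-→d14:-→d15:-→d16:-→d17:-→d18:-→d19:-→d20:H2 -> H2
  add 250.0.0.0/12 -> H7 at depth 12
  add 250.8.72.64/26 -> H4 at depth 26
  lookup 250.8.72.64: bits 11111010000010000100100001 walk d0:H6→d1:-→d2:-→d3:-→d4:-→d5:-→d6:-→d7:-→d8:-→d9:-→d10:-→d11:-→d12:H7→d13:-→d14:-→d15:-→d16:-→d17:-→d18:-→d19:-→d20:-→d21:-→d22:-→d23:-→d24:-→d25:-→d26:H4 -> H4
  lookup 250.0.99.246: bits 111110100000 walk d0:H6→d1:-→d2:-→d3:-→d4:-→d5:-→d6:-→d7:-→d8:-→d9:-→d10:-→d11:-→d12:H7 -> H7
  lookup 5.110.208.1: bits 00000101011011101101 walk d0:H6→d1:-→d2:-→d3:-→d4:-→d5:-→d6:-→d7:-→d8:-→d9:-→d10:-→d11:-→d12:-→d13:-→d14:-→d15:-→d16:-→d17:-→d18:-→d19:-→d20:H2 -> H2
  lookup 5.110.208.29: bits 00000101011011101101 walk d0:H6→d1:-→d2:-→d3:-→d4:-→d5:-→d6:-→d7:-→d8:-→d9:-→d10:-→d11:-→d12:-→d13:-→d14:-→d15:-→d16:-→d17:-→d18:-→d19:-→d20:H2 -> H2
  - 0.0.0.0/0 clear@0
  lookup 250.6.189.39: bits 111110100000 walk d0:-→d1:-→d2:-→d3:-→d4:-→d5:-→d6:-→d7:-→d8:-→d9:-→d10:-→d11:-→d12:H7 -> H7
  lookup 5.110.208.0: bits 00000101011011101101 walk d0:-→d1:-→d2:-→d3:-→d4:-→d5:-→d6:-→d7:-→d8:-→d9:-→d10:-→d11:-→d12:-→d13:-→d14:-→d15:-→d16:-→d17:-→d18:-→d19:-→d20:H2 -> H2
  lookup 250.8.72.69: bits 11111010000010000100100001 walk d0:-→d1:-→d2:-→d3:-→d4:-→d5:-→d6:-→d7:-→d8:-→d9:-→d10:-→d11:-→d12:H7→d13:-→d14:-→d15:-→d16:-→d17:-→d18:-→d19:-→d20:-→d21:-→d22:-→d23:-→d24:-→d25:-→d26:H4 -> H4
  add 5.110.211.0/24 -> H4 at depth 24
  - 5.110.208.0/20 clear@20
  lookup 34.102.195.23: bits 00 walk d0:-→d1:-→d2:- -> no-route
  add 254.39.0.0/16 -> H6 at depth 16
  lookup 250.15.186.7: bits 1111101000001 walk d0:-→d1:-→d2:-→d3:-→d4:-→d5:-→d6:-→d7:-→d8:-→d9:-→d10:-→d11:-→d12:H7→d13:- -> H7
  lookup 68.121.152.175: bits 0 walk d0:-→d1:- -> no-route
  - 254.39.0.0/16 clear@16
  lookup 250.8.72.66: bits 11111010000010000100100001 walk d0:-→d1:-→d2:-→d3:-→d4:-→d5:-→d6:-→d7:-→d8:-→d9:-→d10:-→d11:-→d12:H7→d13:-→d14:-→d15:-→d16:-→d17:-→d18:-→d19:-→d20:-→d21:-→d22:-→d23:-→d24:-→d25:-→d26:H4 -> H4
  add 254.0.0.0/8 -> H5 at depth 8
  lookup 250.0.0.4: bits 111110100000 walk d0:-→d1:-→d2:-→d3:-→d4:-→d5:-→d6:-→d7:-→d8:-→d9:-→d10:-→d11:-→d12:H7 -> H7
  add 254.39.224.0/20 -> H7 at depth 20
  lookup 250.8.72.79: bits 11111010000010000100100001 walk d0:-→d1:-→d2:-→d3:-→d4:-→d5:-→d6:-→d7:-→d8:-→d9:-→d10:-→d11:-→d12:H7→d13:-→d14:-→d15:-→d16:-→d17:-→d18:-→d19:-→d20:-→d21:-→d22:-→d23:-→d24:-→d25:-→d26:H4 -> H4
  - 254.0.0.0/8 clear@8
  add 184.0.0.0/12 -> H1 at depth 12
  lookup 254.39.224.1: bits 11111110001001111110 walk d0:-→d1:-→d2:-→d3:-→d4:-→d5:-→d6:-→d7:-→d8:-→d9:-→d10:-→d11:-→d12:-→d13:-→d14:-→d15:-→d16:-→d17:-→d18:-→d19:-→d20:H7 -> H7
  add 250.8.72.96/28 -> H7 at depth 28
  add 184.1.106.67/32 -> H1 at depth 32
  lookup 250.8.72.93: bits 11111010000010000100100001 walk d0:-→d1:-→d2:-→d3:-→d4:-→d5:-→d6:-→d7:-→d8:-→d9:-→d10:-→d11:-→d12:H7→d13:-→d14:-→d15:-→d16:-→d17:-→d18:-→d19:-→d20:-→d21:-→d22:-→d23:-→d24:-→d25:-→d26:H4 -> H4
  add 5.110.208.0/20 -> H4 at depth 20
  - 184.0.0.0/12 clear@12
  lookup 184.1.106.67: bits 10111000000000010110101001000011 walk d0:-→d1:-→d2:-→d3:-→d4:-→d5:-→d6:-→d7:-→d8:-→d9:-→d10:-→d11:-→d12:-→d13:-→d14:-→d15:-→d16:-→d17:-→d18:-→d19:-→d20:-→d21:-→d22:-→d23:-→d24:-→d25:-→d26:-→d27:-→d28:-→d29:-→d30:-→d31:-→d32:H1 -> H1
  add 250.8.72.96/28 -> H2 at depth 28
  lookup 254.39.224.3: bits 11111110001001111110 walk d0:-→d1:-→d2:-→d3:-→d4:-→d5:-→d6:-→d7:-→d8:-→d9:-→d10:-→d11:-→d12:-→d13:-→d14:-→d15:-→d16:-→d17:-→d18:-→d19:-→d20:H7 -> H7

== LOOKUPS ==
["H2","H4","H7","H2","H2","H7","H2","H4","no-route","H7","no-route","H4","H7","H4","H7","H4","H1","H7"]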